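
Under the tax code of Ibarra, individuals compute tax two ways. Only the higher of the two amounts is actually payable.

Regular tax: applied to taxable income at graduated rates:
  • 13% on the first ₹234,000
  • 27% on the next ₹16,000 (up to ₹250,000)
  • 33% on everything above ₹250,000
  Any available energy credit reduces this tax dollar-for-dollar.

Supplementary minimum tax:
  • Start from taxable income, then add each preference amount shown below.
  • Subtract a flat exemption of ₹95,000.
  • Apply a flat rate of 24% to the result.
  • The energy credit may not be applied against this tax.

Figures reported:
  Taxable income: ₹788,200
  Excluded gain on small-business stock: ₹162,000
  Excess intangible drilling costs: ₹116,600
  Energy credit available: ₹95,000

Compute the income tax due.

Regular tax:
  ₹234,000 × 13% = ₹30,420
  ₹16,000 × 27% = ₹4,320
  ₹538,200 × 33% = ₹177,606
  → ₹212,346
  Less energy credit ₹95,000 → ₹117,346

Supplementary minimum tax:
  Adjusted income: ₹788,200 + ₹162,000 + ₹116,600 = ₹1,066,800
  Less exemption ₹95,000 → base ₹971,800
  ₹971,800 × 24% = ₹233,232

₹233,232 > ₹117,346, so the supplementary minimum tax is the binding amount.

₹233,232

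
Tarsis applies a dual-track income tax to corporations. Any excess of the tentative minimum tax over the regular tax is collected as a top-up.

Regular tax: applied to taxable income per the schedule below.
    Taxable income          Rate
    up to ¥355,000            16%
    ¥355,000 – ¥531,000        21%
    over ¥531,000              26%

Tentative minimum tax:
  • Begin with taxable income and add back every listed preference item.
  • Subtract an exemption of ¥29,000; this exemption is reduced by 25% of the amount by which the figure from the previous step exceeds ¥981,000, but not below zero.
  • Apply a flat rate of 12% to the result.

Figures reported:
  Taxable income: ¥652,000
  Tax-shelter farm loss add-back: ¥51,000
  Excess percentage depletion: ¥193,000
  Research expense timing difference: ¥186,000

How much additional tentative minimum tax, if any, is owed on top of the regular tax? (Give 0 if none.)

¥4,170

Tentative minimum tax:
  Adjusted income: ¥652,000 + ¥51,000 + ¥193,000 + ¥186,000 = ¥1,082,000
  Exemption: ¥29,000 − 25% × (¥1,082,000 − ¥981,000) = ¥29,000 − ¥25,250 = ¥3,750
  Base: ¥1,082,000 − ¥3,750 = ¥1,078,250
  ¥1,078,250 × 12% = ¥129,390

Regular tax:
  ¥355,000 × 16% = ¥56,800
  ¥176,000 × 21% = ¥36,960
  ¥121,000 × 26% = ¥31,460
  → ¥125,220

Excess of tentative minimum tax over regular tax: ¥129,390 − ¥125,220 = ¥4,170.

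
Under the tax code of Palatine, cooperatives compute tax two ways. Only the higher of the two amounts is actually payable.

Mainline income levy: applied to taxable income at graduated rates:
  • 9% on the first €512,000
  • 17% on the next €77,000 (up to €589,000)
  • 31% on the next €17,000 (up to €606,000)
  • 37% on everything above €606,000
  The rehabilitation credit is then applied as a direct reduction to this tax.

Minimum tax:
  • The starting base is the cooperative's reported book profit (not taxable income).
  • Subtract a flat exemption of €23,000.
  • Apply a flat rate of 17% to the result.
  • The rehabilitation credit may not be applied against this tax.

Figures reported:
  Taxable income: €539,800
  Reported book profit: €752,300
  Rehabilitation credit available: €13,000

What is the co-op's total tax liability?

Minimum tax:
  Base (reported book profit): €752,300
  Less exemption €23,000 → base €729,300
  €729,300 × 17% = €123,981

Mainline income levy:
  €512,000 × 9% = €46,080
  €27,800 × 17% = €4,726
  → €50,806
  Less rehabilitation credit €13,000 → €37,806

€123,981 > €37,806, so the minimum tax is the binding amount.

€123,981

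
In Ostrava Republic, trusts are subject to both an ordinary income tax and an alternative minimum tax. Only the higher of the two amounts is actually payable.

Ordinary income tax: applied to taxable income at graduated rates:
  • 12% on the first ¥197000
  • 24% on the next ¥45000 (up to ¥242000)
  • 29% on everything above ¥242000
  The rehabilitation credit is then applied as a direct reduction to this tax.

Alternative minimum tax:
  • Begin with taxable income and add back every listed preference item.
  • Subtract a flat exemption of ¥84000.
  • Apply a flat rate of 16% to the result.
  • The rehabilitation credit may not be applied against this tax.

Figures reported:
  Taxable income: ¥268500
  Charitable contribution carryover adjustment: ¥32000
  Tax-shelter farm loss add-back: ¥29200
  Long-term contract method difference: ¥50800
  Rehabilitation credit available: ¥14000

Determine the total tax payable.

Ordinary income tax:
  ¥197000 × 12% = ¥23640
  ¥45000 × 24% = ¥10800
  ¥26500 × 29% = ¥7685
  → ¥42125
  Less rehabilitation credit ¥14000 → ¥28125

Alternative minimum tax:
  Adjusted income: ¥268500 + ¥32000 + ¥29200 + ¥50800 = ¥380500
  Less exemption ¥84000 → base ¥296500
  ¥296500 × 16% = ¥47440

¥47440 > ¥28125, so the alternative minimum tax is the binding amount.

¥47440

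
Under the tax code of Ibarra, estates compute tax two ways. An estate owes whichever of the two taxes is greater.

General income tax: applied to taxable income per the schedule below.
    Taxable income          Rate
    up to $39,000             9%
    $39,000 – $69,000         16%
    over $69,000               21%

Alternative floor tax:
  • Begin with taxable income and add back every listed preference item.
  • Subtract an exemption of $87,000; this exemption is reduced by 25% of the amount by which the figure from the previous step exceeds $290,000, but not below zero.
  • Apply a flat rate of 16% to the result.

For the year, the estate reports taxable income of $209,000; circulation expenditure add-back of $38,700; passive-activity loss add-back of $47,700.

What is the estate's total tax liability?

General income tax:
  $39,000 × 9% = $3,510
  $30,000 × 16% = $4,800
  $140,000 × 21% = $29,400
  → $37,710

Alternative floor tax:
  Adjusted income: $209,000 + $38,700 + $47,700 = $295,400
  Exemption: $87,000 − 25% × ($295,400 − $290,000) = $87,000 − $1,350 = $85,650
  Base: $295,400 − $85,650 = $209,750
  $209,750 × 16% = $33,560

$37,710 > $33,560, so the general income tax governs.

$37,710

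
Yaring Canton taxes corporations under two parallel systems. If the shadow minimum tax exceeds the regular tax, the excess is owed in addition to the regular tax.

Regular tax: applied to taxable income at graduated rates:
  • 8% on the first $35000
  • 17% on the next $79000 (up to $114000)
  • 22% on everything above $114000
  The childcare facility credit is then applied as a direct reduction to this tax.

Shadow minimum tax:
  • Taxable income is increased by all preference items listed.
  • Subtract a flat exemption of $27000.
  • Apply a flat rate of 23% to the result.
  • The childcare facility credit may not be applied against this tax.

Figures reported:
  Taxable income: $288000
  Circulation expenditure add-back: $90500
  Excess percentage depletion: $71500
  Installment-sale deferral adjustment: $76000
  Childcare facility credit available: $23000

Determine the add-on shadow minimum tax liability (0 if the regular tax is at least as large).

Regular tax:
  $35000 × 8% = $2800
  $79000 × 17% = $13430
  $174000 × 22% = $38280
  → $54510
  Less childcare facility credit $23000 → $31510

Shadow minimum tax:
  Adjusted income: $288000 + $90500 + $71500 + $76000 = $526000
  Less exemption $27000 → base $499000
  $499000 × 23% = $114770

Excess of shadow minimum tax over regular tax: $114770 − $31510 = $83260.

$83260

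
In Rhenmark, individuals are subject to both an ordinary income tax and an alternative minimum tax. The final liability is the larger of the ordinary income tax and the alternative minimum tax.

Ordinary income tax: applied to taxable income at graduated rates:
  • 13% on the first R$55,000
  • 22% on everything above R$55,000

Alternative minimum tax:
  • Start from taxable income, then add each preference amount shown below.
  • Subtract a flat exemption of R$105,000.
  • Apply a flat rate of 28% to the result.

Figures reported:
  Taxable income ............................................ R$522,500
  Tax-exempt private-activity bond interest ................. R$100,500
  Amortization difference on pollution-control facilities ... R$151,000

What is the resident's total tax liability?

R$187,320

Alternative minimum tax:
  Adjusted income: R$522,500 + R$100,500 + R$151,000 = R$774,000
  Less exemption R$105,000 → base R$669,000
  R$669,000 × 28% = R$187,320

Ordinary income tax:
  R$55,000 × 13% = R$7,150
  R$467,500 × 22% = R$102,850
  → R$110,000

R$187,320 > R$110,000, so the alternative minimum tax is the binding amount.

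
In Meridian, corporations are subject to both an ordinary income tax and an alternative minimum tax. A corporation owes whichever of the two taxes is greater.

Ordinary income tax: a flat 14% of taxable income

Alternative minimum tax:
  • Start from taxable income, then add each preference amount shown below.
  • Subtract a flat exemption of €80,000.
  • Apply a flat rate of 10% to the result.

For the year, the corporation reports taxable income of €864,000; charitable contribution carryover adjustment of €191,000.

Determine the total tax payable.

€120,960

Alternative minimum tax:
  Adjusted income: €864,000 + €191,000 = €1,055,000
  Less exemption €80,000 → base €975,000
  €975,000 × 10% = €97,500

Ordinary income tax:
  €864,000 × 14% = €120,960

€120,960 > €97,500, so the ordinary income tax governs.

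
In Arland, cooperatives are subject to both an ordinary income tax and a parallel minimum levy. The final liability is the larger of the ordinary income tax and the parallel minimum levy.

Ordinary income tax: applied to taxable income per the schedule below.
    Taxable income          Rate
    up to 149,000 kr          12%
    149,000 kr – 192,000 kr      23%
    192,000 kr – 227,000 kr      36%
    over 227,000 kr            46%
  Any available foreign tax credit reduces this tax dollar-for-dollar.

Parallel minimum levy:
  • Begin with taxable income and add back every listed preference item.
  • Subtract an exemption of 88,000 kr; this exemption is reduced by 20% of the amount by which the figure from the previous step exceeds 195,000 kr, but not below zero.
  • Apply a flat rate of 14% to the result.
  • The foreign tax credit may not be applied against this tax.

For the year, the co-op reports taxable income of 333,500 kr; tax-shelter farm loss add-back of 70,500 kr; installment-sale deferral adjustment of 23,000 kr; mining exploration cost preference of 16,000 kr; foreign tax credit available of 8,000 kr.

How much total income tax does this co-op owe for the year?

Parallel minimum levy:
  Adjusted income: 333,500 kr + 70,500 kr + 23,000 kr + 16,000 kr = 443,000 kr
  Exemption: 88,000 kr − 20% × (443,000 kr − 195,000 kr) = 88,000 kr − 49,600 kr = 38,400 kr
  Base: 443,000 kr − 38,400 kr = 404,600 kr
  404,600 kr × 14% = 56,644 kr

Ordinary income tax:
  149,000 kr × 12% = 17,880 kr
  43,000 kr × 23% = 9,890 kr
  35,000 kr × 36% = 12,600 kr
  106,500 kr × 46% = 48,990 kr
  → 89,360 kr
  Less foreign tax credit 8,000 kr → 81,360 kr

81,360 kr > 56,644 kr, so the ordinary income tax governs.

81,360 kr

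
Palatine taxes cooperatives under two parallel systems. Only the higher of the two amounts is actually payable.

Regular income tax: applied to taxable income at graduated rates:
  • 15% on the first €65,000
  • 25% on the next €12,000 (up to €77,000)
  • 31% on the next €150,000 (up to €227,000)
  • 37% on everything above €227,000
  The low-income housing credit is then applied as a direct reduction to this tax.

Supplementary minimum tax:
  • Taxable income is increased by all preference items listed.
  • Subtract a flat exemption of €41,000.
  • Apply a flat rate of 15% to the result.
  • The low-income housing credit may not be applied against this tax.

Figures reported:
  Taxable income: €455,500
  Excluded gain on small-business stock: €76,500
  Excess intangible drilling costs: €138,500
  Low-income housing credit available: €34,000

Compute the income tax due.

€109,795

Supplementary minimum tax:
  Adjusted income: €455,500 + €76,500 + €138,500 = €670,500
  Less exemption €41,000 → base €629,500
  €629,500 × 15% = €94,425

Regular income tax:
  €65,000 × 15% = €9,750
  €12,000 × 25% = €3,000
  €150,000 × 31% = €46,500
  €228,500 × 37% = €84,545
  → €143,795
  Less low-income housing credit €34,000 → €109,795

€109,795 > €94,425, so the regular income tax governs.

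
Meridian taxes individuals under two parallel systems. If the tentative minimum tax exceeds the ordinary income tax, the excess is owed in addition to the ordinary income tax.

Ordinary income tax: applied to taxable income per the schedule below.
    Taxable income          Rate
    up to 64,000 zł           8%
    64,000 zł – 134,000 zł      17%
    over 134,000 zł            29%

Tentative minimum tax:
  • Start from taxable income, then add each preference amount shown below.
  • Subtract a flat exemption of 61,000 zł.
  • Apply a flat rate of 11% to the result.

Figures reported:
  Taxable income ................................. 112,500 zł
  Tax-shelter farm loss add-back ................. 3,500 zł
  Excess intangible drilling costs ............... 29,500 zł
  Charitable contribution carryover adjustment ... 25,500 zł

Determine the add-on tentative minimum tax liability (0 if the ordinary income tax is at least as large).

0 zł

Tentative minimum tax:
  Adjusted income: 112,500 zł + 3,500 zł + 29,500 zł + 25,500 zł = 171,000 zł
  Less exemption 61,000 zł → base 110,000 zł
  110,000 zł × 11% = 12,100 zł

Ordinary income tax:
  64,000 zł × 8% = 5,120 zł
  48,500 zł × 17% = 8,245 zł
  → 13,365 zł

12,100 zł ≤ 13,365 zł, so no add-on is due.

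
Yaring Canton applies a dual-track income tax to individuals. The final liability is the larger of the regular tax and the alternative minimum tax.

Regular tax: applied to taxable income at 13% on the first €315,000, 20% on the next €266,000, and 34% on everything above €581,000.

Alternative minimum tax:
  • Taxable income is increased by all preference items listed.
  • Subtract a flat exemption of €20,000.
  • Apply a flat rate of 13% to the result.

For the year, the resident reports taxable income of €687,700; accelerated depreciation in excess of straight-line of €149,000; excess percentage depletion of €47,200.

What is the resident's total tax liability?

€130,428

Alternative minimum tax:
  Adjusted income: €687,700 + €149,000 + €47,200 = €883,900
  Less exemption €20,000 → base €863,900
  €863,900 × 13% = €112,307

Regular tax:
  €315,000 × 13% = €40,950
  €266,000 × 20% = €53,200
  €106,700 × 34% = €36,278
  → €130,428

€130,428 > €112,307, so the regular tax governs.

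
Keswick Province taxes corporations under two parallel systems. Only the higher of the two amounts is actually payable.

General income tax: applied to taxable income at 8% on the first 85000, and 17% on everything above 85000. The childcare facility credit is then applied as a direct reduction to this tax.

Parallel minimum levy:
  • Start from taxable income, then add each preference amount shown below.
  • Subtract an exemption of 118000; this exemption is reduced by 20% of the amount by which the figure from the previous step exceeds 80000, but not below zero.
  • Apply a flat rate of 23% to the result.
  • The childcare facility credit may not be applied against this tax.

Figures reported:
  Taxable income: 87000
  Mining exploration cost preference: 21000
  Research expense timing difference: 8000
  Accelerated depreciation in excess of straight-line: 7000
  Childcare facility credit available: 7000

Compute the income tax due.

3128

General income tax:
  85000 × 8% = 6800
  2000 × 17% = 340
  → 7140
  Less childcare facility credit 7000 → 140

Parallel minimum levy:
  Adjusted income: 87000 + 21000 + 8000 + 7000 = 123000
  Exemption: 118000 − 20% × (123000 − 80000) = 118000 − 8600 = 109400
  Base: 123000 − 109400 = 13600
  13600 × 23% = 3128

3128 > 140, so the parallel minimum levy is the binding amount.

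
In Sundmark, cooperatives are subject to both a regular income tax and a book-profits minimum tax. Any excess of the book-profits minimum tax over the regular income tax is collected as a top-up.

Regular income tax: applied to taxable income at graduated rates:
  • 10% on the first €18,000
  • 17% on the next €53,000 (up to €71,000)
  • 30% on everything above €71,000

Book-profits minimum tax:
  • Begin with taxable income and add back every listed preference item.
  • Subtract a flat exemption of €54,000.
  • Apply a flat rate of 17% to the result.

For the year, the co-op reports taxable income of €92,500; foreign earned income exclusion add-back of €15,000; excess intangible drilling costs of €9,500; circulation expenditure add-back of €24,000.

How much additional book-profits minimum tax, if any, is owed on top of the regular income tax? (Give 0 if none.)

€0

Regular income tax:
  €18,000 × 10% = €1,800
  €53,000 × 17% = €9,010
  €21,500 × 30% = €6,450
  → €17,260

Book-profits minimum tax:
  Adjusted income: €92,500 + €15,000 + €9,500 + €24,000 = €141,000
  Less exemption €54,000 → base €87,000
  €87,000 × 17% = €14,790

€14,790 ≤ €17,260, so no add-on is due.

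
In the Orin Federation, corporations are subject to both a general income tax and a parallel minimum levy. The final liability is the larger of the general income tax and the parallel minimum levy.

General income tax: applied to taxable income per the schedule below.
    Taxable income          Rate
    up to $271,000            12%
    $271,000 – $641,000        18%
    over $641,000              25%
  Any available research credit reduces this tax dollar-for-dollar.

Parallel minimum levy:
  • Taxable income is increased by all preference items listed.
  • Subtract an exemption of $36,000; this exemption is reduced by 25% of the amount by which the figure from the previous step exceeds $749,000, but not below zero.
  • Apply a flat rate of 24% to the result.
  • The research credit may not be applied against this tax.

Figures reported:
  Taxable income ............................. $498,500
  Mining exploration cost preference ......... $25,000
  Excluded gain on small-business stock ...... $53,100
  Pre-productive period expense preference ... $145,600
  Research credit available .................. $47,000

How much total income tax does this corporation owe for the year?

General income tax:
  $271,000 × 12% = $32,520
  $227,500 × 18% = $40,950
  → $73,470
  Less research credit $47,000 → $26,470

Parallel minimum levy:
  Adjusted income: $498,500 + $25,000 + $53,100 + $145,600 = $722,200
  Exemption: $722,200 ≤ $749,000, so full $36,000 applies
  Base: $722,200 − $36,000 = $686,200
  $686,200 × 24% = $164,688

$164,688 > $26,470, so the parallel minimum levy is the binding amount.

$164,688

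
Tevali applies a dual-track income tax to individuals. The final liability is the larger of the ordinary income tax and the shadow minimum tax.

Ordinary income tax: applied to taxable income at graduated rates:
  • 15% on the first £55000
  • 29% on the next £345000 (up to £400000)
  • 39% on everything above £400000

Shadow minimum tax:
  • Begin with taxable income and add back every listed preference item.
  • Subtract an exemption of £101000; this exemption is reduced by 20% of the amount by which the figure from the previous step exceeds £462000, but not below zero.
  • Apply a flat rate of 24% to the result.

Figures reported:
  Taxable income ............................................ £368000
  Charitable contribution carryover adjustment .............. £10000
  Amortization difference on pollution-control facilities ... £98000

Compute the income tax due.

Ordinary income tax:
  £55000 × 15% = £8250
  £313000 × 29% = £90770
  → £99020

Shadow minimum tax:
  Adjusted income: £368000 + £10000 + £98000 = £476000
  Exemption: £101000 − 20% × (£476000 − £462000) = £101000 − £2800 = £98200
  Base: £476000 − £98200 = £377800
  £377800 × 24% = £90672

£99020 > £90672, so the ordinary income tax governs.

£99020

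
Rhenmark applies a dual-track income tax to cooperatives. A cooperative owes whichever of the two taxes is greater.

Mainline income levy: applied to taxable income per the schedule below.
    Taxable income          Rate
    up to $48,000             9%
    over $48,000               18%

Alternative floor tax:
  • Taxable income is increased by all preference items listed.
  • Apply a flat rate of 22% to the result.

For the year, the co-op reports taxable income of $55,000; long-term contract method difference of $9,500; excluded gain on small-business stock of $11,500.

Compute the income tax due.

Mainline income levy:
  $48,000 × 9% = $4,320
  $7,000 × 18% = $1,260
  → $5,580

Alternative floor tax:
  Adjusted income: $55,000 + $9,500 + $11,500 = $76,000
  $76,000 × 22% = $16,720

$16,720 > $5,580, so the alternative floor tax is the binding amount.

$16,720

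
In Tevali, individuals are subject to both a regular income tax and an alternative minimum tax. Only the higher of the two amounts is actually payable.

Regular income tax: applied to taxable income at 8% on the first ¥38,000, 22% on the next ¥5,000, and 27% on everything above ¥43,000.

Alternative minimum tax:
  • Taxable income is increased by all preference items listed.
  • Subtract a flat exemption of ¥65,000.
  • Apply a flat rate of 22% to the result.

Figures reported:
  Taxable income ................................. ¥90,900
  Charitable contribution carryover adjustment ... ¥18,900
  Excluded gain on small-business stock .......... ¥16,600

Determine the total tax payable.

¥17,073

Regular income tax:
  ¥38,000 × 8% = ¥3,040
  ¥5,000 × 22% = ¥1,100
  ¥47,900 × 27% = ¥12,933
  → ¥17,073

Alternative minimum tax:
  Adjusted income: ¥90,900 + ¥18,900 + ¥16,600 = ¥126,400
  Less exemption ¥65,000 → base ¥61,400
  ¥61,400 × 22% = ¥13,508

¥17,073 > ¥13,508, so the regular income tax governs.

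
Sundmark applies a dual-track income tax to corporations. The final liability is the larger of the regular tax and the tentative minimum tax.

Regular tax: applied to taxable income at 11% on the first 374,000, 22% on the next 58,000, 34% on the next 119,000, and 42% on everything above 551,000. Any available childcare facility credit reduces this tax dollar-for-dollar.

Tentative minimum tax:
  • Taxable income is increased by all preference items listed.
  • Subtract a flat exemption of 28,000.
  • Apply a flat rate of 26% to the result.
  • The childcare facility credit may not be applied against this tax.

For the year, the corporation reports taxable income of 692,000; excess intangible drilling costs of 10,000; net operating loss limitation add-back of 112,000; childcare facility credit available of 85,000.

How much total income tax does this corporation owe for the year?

Regular tax:
  374,000 × 11% = 41,140
  58,000 × 22% = 12,760
  119,000 × 34% = 40,460
  141,000 × 42% = 59,220
  → 153,580
  Less childcare facility credit 85,000 → 68,580

Tentative minimum tax:
  Adjusted income: 692,000 + 10,000 + 112,000 = 814,000
  Less exemption 28,000 → base 786,000
  786,000 × 26% = 204,360

204,360 > 68,580, so the tentative minimum tax is the binding amount.

204,360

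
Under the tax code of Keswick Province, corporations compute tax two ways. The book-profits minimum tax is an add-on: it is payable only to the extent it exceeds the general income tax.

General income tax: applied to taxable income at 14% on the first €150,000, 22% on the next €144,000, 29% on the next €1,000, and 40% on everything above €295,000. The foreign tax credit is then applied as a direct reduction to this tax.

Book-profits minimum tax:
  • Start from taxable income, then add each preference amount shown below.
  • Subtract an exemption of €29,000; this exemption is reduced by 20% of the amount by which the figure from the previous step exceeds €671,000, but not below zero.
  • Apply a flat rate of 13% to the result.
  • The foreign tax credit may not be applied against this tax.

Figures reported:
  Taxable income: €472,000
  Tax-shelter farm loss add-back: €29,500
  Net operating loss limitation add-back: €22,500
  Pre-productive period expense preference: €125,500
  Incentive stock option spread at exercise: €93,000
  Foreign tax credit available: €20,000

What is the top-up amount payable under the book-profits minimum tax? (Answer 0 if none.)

Book-profits minimum tax:
  Adjusted income: €472,000 + €29,500 + €22,500 + €125,500 + €93,000 = €742,500
  Exemption: €29,000 − 20% × (€742,500 − €671,000) = €29,000 − €14,300 = €14,700
  Base: €742,500 − €14,700 = €727,800
  €727,800 × 13% = €94,614

General income tax:
  €150,000 × 14% = €21,000
  €144,000 × 22% = €31,680
  €1,000 × 29% = €290
  €177,000 × 40% = €70,800
  → €123,770
  Less foreign tax credit €20,000 → €103,770

€94,614 ≤ €103,770, so no add-on is due.

€0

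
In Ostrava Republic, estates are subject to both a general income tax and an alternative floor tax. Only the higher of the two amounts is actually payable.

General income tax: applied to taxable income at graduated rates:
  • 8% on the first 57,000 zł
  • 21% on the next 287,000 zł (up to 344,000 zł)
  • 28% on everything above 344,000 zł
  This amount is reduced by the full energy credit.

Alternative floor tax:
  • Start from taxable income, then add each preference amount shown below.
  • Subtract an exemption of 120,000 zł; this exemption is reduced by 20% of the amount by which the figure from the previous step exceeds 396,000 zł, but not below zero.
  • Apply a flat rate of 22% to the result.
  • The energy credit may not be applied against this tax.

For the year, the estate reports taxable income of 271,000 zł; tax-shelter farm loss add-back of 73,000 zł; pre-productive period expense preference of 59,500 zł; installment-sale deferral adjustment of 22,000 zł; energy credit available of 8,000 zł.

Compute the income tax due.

68,508 zł

General income tax:
  57,000 zł × 8% = 4,560 zł
  214,000 zł × 21% = 44,940 zł
  → 49,500 zł
  Less energy credit 8,000 zł → 41,500 zł

Alternative floor tax:
  Adjusted income: 271,000 zł + 73,000 zł + 59,500 zł + 22,000 zł = 425,500 zł
  Exemption: 120,000 zł − 20% × (425,500 zł − 396,000 zł) = 120,000 zł − 5,900 zł = 114,100 zł
  Base: 425,500 zł − 114,100 zł = 311,400 zł
  311,400 zł × 22% = 68,508 zł

68,508 zł > 41,500 zł, so the alternative floor tax is the binding amount.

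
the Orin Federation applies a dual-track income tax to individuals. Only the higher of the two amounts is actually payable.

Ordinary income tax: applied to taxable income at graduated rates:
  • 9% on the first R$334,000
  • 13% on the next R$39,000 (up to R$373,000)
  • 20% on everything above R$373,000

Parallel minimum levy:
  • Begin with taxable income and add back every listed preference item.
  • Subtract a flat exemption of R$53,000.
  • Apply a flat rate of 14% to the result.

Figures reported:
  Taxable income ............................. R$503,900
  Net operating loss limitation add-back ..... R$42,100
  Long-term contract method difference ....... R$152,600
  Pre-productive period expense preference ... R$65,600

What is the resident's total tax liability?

Ordinary income tax:
  R$334,000 × 9% = R$30,060
  R$39,000 × 13% = R$5,070
  R$130,900 × 20% = R$26,180
  → R$61,310

Parallel minimum levy:
  Adjusted income: R$503,900 + R$42,100 + R$152,600 + R$65,600 = R$764,200
  Less exemption R$53,000 → base R$711,200
  R$711,200 × 14% = R$99,568

R$99,568 > R$61,310, so the parallel minimum levy is the binding amount.

R$99,568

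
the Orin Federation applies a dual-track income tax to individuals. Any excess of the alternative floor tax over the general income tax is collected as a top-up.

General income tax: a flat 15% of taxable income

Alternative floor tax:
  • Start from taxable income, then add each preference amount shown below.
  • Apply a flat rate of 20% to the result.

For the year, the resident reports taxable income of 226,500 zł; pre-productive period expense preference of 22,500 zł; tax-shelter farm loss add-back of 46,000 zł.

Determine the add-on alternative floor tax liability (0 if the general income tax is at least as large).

Alternative floor tax:
  Adjusted income: 226,500 zł + 22,500 zł + 46,000 zł = 295,000 zł
  295,000 zł × 20% = 59,000 zł

General income tax:
  226,500 zł × 15% = 33,975 zł

Excess of alternative floor tax over general income tax: 59,000 zł − 33,975 zł = 25,025 zł.

25,025 zł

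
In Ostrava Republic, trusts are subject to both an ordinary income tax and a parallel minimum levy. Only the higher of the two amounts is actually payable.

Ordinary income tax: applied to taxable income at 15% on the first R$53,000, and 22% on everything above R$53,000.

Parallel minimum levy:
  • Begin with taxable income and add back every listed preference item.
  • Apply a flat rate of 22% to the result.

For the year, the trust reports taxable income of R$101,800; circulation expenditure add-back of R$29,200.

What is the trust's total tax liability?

R$28,820

Parallel minimum levy:
  Adjusted income: R$101,800 + R$29,200 = R$131,000
  R$131,000 × 22% = R$28,820

Ordinary income tax:
  R$53,000 × 15% = R$7,950
  R$48,800 × 22% = R$10,736
  → R$18,686

R$28,820 > R$18,686, so the parallel minimum levy is the binding amount.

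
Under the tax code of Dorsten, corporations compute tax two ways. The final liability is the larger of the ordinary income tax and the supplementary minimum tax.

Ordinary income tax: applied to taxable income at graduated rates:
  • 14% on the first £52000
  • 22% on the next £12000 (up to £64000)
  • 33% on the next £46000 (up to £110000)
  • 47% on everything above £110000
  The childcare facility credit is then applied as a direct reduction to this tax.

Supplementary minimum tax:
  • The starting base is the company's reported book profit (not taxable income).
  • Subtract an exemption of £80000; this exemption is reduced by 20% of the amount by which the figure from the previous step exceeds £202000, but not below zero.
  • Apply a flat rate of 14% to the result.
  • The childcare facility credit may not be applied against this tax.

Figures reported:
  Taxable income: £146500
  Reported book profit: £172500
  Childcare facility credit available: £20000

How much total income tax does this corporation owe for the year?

£22255

Supplementary minimum tax:
  Base (reported book profit): £172500
  Exemption: £172500 ≤ £202000, so full £80000 applies
  Base: £172500 − £80000 = £92500
  £92500 × 14% = £12950

Ordinary income tax:
  £52000 × 14% = £7280
  £12000 × 22% = £2640
  £46000 × 33% = £15180
  £36500 × 47% = £17155
  → £42255
  Less childcare facility credit £20000 → £22255

£22255 > £12950, so the ordinary income tax governs.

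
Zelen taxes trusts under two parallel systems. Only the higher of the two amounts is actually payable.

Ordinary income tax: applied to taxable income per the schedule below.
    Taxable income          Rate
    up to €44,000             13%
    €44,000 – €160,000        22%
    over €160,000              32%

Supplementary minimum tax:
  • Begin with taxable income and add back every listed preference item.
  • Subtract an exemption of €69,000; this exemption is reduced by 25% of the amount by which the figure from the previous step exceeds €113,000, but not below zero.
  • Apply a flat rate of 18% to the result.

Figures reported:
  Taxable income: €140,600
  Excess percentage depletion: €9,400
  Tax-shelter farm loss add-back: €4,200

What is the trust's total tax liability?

€26,972

Supplementary minimum tax:
  Adjusted income: €140,600 + €9,400 + €4,200 = €154,200
  Exemption: €69,000 − 25% × (€154,200 − €113,000) = €69,000 − €10,300 = €58,700
  Base: €154,200 − €58,700 = €95,500
  €95,500 × 18% = €17,190

Ordinary income tax:
  €44,000 × 13% = €5,720
  €96,600 × 22% = €21,252
  → €26,972

€26,972 > €17,190, so the ordinary income tax governs.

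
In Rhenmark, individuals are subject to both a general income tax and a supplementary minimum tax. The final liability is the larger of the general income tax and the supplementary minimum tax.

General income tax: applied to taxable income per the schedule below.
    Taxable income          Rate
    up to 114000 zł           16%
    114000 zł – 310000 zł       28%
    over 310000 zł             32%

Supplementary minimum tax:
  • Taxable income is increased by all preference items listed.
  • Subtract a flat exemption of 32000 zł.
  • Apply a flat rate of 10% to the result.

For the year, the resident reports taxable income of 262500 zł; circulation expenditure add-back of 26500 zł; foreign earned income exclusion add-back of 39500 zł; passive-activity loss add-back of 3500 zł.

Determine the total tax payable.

59820 zł

General income tax:
  114000 zł × 16% = 18240 zł
  148500 zł × 28% = 41580 zł
  → 59820 zł

Supplementary minimum tax:
  Adjusted income: 262500 zł + 26500 zł + 39500 zł + 3500 zł = 332000 zł
  Less exemption 32000 zł → base 300000 zł
  300000 zł × 10% = 30000 zł

59820 zł > 30000 zł, so the general income tax governs.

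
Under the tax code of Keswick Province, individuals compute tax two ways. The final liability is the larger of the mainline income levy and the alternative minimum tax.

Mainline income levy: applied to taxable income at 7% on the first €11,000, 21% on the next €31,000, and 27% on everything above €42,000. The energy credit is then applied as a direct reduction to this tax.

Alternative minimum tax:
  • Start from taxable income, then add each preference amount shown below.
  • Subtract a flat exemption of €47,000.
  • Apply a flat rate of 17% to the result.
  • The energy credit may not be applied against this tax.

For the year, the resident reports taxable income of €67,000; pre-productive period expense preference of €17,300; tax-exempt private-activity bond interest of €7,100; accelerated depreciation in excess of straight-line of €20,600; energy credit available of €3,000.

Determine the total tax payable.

Mainline income levy:
  €11,000 × 7% = €770
  €31,000 × 21% = €6,510
  €25,000 × 27% = €6,750
  → €14,030
  Less energy credit €3,000 → €11,030

Alternative minimum tax:
  Adjusted income: €67,000 + €17,300 + €7,100 + €20,600 = €112,000
  Less exemption €47,000 → base €65,000
  €65,000 × 17% = €11,050

€11,050 > €11,030, so the alternative minimum tax is the binding amount.

€11,050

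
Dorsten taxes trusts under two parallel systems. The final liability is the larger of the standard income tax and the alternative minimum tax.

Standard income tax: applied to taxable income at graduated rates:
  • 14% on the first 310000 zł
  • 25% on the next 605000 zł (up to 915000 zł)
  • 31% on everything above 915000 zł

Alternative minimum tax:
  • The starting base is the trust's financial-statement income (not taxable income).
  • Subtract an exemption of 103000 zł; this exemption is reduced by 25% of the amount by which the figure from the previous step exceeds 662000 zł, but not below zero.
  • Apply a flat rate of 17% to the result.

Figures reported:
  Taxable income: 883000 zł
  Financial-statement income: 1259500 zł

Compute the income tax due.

214115 zł

Standard income tax:
  310000 zł × 14% = 43400 zł
  573000 zł × 25% = 143250 zł
  → 186650 zł

Alternative minimum tax:
  Base (financial-statement income): 1259500 zł
  Exemption: 25% × (1259500 zł − 662000 zł) = 149375 zł ≥ 103000 zł, so the exemption is fully phased out
  Base: 1259500 zł − 0 zł = 1259500 zł
  1259500 zł × 17% = 214115 zł

214115 zł > 186650 zł, so the alternative minimum tax is the binding amount.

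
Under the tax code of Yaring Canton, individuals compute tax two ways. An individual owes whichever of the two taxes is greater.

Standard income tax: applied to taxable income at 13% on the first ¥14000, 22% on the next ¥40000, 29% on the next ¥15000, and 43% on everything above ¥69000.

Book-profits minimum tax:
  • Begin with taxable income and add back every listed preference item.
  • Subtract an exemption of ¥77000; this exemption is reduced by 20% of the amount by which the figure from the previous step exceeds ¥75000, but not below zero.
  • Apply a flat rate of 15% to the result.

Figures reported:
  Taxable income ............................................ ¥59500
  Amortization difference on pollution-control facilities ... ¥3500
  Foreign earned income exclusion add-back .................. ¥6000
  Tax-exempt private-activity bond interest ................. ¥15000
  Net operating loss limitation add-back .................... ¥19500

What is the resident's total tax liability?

Standard income tax:
  ¥14000 × 13% = ¥1820
  ¥40000 × 22% = ¥8800
  ¥5500 × 29% = ¥1595
  → ¥12215

Book-profits minimum tax:
  Adjusted income: ¥59500 + ¥3500 + ¥6000 + ¥15000 + ¥19500 = ¥103500
  Exemption: ¥77000 − 20% × (¥103500 − ¥75000) = ¥77000 − ¥5700 = ¥71300
  Base: ¥103500 − ¥71300 = ¥32200
  ¥32200 × 15% = ¥4830

¥12215 > ¥4830, so the standard income tax governs.

¥12215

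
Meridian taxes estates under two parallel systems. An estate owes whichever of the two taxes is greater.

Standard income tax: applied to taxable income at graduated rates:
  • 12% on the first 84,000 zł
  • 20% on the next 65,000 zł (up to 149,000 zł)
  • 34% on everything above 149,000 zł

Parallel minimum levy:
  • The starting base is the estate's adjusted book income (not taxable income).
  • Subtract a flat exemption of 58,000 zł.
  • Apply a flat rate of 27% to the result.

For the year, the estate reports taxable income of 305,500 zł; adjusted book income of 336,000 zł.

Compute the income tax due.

Standard income tax:
  84,000 zł × 12% = 10,080 zł
  65,000 zł × 20% = 13,000 zł
  156,500 zł × 34% = 53,210 zł
  → 76,290 zł

Parallel minimum levy:
  Base (adjusted book income): 336,000 zł
  Less exemption 58,000 zł → base 278,000 zł
  278,000 zł × 27% = 75,060 zł

76,290 zł > 75,060 zł, so the standard income tax governs.

76,290 zł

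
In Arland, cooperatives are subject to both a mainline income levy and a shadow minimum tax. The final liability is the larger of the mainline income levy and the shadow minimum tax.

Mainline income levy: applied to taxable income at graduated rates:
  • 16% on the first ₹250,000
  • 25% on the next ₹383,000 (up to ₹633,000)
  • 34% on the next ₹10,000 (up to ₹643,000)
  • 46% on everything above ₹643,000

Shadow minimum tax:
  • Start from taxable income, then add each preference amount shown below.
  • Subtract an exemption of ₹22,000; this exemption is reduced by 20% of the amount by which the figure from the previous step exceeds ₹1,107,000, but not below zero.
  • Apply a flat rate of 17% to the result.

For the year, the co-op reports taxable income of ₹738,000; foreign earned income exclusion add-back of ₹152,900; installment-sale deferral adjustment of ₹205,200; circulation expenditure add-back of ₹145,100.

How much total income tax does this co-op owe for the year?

₹211,004

Shadow minimum tax:
  Adjusted income: ₹738,000 + ₹152,900 + ₹205,200 + ₹145,100 = ₹1,241,200
  Exemption: 20% × (₹1,241,200 − ₹1,107,000) = ₹26,840 ≥ ₹22,000, so the exemption is fully phased out
  Base: ₹1,241,200 − ₹0 = ₹1,241,200
  ₹1,241,200 × 17% = ₹211,004

Mainline income levy:
  ₹250,000 × 16% = ₹40,000
  ₹383,000 × 25% = ₹95,750
  ₹10,000 × 34% = ₹3,400
  ₹95,000 × 46% = ₹43,700
  → ₹182,850

₹211,004 > ₹182,850, so the shadow minimum tax is the binding amount.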